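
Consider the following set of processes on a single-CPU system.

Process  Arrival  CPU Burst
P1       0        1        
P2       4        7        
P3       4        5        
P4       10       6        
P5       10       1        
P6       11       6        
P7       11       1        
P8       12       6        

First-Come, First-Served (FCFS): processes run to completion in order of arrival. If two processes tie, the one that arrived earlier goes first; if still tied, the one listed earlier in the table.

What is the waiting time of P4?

Schedule: | P1 0-1 | idle 1-4 | P2 4-11 | P3 11-16 | P4 16-22 | P5 22-23 | P6 23-29 | P7 29-30 | P8 30-36 |
Completion: P1=1  P2=11  P3=16  P4=22  P5=23  P6=29  P7=30  P8=36
Waiting(P4) = turnaround − burst = 12 − 6 = 6

6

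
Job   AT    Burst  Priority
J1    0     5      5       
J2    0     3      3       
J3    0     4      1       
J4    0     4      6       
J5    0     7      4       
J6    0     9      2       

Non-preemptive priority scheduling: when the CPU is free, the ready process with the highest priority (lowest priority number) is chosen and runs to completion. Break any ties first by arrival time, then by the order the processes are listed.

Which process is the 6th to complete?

J4

Timeline: | J3 0-4 | J6 4-13 | J2 13-16 | J5 16-23 | J1 23-28 | J4 28-32 |
Completion: J1=28  J2=16  J3=4  J4=32  J5=23  J6=13
Finish order: J3 → J6 → J2 → J5 → J1 → J4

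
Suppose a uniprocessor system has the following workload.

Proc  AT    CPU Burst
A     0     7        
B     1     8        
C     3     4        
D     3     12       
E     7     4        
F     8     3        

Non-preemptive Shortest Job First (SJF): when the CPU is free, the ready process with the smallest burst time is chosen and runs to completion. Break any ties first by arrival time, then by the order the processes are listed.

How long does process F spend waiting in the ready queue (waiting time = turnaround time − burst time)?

Gantt: | A 0-7 | C 7-11 | F 11-14 | E 14-18 | B 18-26 | D 26-38 |
Completion: A=7  B=26  C=11  D=38  E=18  F=14
Waiting(F) = turnaround − burst = 6 − 3 = 3

3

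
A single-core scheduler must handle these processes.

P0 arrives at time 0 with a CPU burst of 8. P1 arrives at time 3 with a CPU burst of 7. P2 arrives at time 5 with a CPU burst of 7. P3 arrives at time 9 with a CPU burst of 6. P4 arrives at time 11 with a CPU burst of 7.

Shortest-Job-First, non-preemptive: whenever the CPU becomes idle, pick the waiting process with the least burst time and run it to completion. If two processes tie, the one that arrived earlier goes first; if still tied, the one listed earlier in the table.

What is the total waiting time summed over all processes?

44

Timeline: | P0 0-8 | P1 8-15 | P3 15-21 | P2 21-28 | P4 28-35 |
Completion: P0=8  P1=15  P2=28  P3=21  P4=35
Turnaround (C−A): P0=8  P1=12  P2=23  P3=12  P4=24
Waiting = turnaround − burst: P0=0, P1=5, P2=16, P3=6, P4=17
Total waiting = 0 + 5 + 16 + 6 + 17 = 44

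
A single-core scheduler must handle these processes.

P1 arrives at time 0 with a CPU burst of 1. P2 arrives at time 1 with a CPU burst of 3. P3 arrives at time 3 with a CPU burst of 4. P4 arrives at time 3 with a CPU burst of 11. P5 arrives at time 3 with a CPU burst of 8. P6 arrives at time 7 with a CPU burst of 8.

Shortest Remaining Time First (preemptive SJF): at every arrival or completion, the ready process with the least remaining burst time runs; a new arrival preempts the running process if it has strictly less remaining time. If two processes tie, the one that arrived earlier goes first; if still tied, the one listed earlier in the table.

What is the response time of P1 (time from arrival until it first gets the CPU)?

Gantt: | P1 0-1 | P2 1-4 | P3 4-8 | P5 8-16 | P6 16-24 | P4 24-35 |
Completion: P1=1  P2=4  P3=8  P4=35  P5=16  P6=24
Turnaround (C−A): P1=1  P2=3  P3=5  P4=32  P5=13  P6=17
Response(P1) = first start − arrival = 0 − 0 = 0

0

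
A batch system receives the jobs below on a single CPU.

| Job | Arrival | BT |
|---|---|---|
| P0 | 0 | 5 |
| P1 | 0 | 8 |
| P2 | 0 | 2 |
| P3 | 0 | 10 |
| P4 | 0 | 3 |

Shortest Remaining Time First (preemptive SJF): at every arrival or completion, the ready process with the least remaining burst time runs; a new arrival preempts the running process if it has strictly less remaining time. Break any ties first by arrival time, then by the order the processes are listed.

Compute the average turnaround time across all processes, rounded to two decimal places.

Gantt: | P2 0-2 | P4 2-5 | P0 5-10 | P1 10-18 | P3 18-28 |
Completion: P0=10  P1=18  P2=2  P3=28  P4=5
Turnaround (C−A): P0=10  P1=18  P2=2  P3=28  P4=5
Turnaround times: P0=10, P1=18, P2=2, P3=28, P4=5
Average turnaround = (10+18+2+28+5) / 5 = 63/5 = 12.60

12.60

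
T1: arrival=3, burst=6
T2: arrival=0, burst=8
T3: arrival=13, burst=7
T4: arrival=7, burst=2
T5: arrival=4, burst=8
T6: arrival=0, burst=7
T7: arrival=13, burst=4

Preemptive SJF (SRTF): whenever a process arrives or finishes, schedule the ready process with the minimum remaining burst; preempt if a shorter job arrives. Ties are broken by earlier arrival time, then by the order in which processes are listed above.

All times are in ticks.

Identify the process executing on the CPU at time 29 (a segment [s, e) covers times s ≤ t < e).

Timeline: | T6 0-7 | T4 7-9 | T1 9-15 | T7 15-19 | T3 19-26 | T2 26-34 | T5 34-42 |
Completion: T1=15  T2=34  T3=26  T4=9  T5=42  T6=7  T7=19
Turnaround (C−A): T1=12  T2=34  T3=13  T4=2  T5=38  T6=7  T7=6

T2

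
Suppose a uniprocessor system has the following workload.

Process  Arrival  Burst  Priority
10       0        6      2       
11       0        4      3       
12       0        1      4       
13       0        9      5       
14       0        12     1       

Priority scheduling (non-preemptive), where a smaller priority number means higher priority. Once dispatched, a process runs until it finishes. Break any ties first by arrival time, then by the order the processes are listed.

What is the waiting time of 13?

23

Gantt: | 14 0-12 | 10 12-18 | 11 18-22 | 12 22-23 | 13 23-32 |
Completion: 10=18  11=22  12=23  13=32  14=12
Waiting(13) = turnaround − burst = 32 − 9 = 23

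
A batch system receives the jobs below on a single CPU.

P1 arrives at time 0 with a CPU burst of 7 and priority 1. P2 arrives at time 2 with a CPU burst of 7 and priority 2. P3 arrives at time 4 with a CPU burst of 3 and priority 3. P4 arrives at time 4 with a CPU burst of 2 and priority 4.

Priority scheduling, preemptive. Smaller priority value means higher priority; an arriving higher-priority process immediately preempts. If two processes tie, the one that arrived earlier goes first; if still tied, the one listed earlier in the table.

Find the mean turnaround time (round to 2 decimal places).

Gantt: | P1 0-7 | P2 7-14 | P3 14-17 | P4 17-19 |
Completion: P1=7  P2=14  P3=17  P4=19
Turnaround times: P1=7, P2=12, P3=13, P4=15
Average turnaround = (7+12+13+15) / 4 = 47/4 = 11.75

11.75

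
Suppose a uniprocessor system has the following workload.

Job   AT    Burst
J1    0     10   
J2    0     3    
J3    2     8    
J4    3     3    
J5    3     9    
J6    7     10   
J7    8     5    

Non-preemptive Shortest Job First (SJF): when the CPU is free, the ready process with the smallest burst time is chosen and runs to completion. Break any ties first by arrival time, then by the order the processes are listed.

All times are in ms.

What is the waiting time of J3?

Schedule: | J2 0-3 | J4 3-6 | J3 6-14 | J7 14-19 | J5 19-28 | J1 28-38 | J6 38-48 |
Completion: J1=38  J2=3  J3=14  J4=6  J5=28  J6=48  J7=19
Turnaround (C−A): J1=38  J2=3  J3=12  J4=3  J5=25  J6=41  J7=11
Waiting(J3) = turnaround − burst = 12 − 8 = 4

4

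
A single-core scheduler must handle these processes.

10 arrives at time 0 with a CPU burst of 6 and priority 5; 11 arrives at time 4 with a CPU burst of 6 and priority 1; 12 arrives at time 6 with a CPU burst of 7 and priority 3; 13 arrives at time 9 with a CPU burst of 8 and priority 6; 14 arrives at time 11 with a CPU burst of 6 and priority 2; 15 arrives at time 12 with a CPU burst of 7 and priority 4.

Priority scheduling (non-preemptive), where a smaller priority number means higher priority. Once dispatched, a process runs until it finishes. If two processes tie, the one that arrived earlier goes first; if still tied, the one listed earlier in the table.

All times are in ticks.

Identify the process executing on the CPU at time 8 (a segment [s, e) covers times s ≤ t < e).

11

Gantt: | 10 0-6 | 11 6-12 | 14 12-18 | 12 18-25 | 15 25-32 | 13 32-40 |
Completion: 10=6  11=12  12=25  13=40  14=18  15=32
Turnaround (C−A): 10=6  11=8  12=19  13=31  14=7  15=20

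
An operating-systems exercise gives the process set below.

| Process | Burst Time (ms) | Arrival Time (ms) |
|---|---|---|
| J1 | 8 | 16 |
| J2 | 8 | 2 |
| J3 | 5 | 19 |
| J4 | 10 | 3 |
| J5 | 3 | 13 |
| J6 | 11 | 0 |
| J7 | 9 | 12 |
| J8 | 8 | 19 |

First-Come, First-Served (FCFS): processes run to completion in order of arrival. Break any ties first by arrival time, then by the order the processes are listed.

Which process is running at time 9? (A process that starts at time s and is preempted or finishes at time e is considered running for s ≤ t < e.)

Schedule: | J6 0-11 | J2 11-19 | J4 19-29 | J7 29-38 | J5 38-41 | J1 41-49 | J3 49-54 | J8 54-62 |
Completion: J1=49  J2=19  J3=54  J4=29  J5=41  J6=11  J7=38  J8=62

J6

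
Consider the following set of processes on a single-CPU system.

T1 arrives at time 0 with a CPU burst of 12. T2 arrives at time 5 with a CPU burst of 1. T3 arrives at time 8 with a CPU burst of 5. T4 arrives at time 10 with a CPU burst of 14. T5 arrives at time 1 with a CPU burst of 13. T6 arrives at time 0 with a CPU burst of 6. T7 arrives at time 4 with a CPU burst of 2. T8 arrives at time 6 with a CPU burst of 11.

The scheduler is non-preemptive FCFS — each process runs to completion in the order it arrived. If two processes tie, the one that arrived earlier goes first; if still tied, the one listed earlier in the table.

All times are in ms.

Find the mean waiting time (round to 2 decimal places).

23.63

Schedule: | T1 0-12 | T6 12-18 | T5 18-31 | T7 31-33 | T2 33-34 | T8 34-45 | T3 45-50 | T4 50-64 |
Completion: T1=12  T2=34  T3=50  T4=64  T5=31  T6=18  T7=33  T8=45
Waiting times: T1=0, T2=28, T3=37, T4=40, T5=17, T6=12, T7=27, T8=28
Average waiting = (0+28+37+40+17+12+27+28) / 8 = 189/8 = 23.63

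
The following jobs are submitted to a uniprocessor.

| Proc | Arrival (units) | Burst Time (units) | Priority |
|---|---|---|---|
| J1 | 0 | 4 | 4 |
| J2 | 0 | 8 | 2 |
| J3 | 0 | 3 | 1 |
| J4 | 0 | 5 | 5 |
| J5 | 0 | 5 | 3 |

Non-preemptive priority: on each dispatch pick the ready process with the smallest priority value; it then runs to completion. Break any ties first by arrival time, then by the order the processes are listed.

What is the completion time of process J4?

Timeline: | J3 0-3 | J2 3-11 | J5 11-16 | J1 16-20 | J4 20-25 |
Completion: J1=20  J2=11  J3=3  J4=25  J5=16
Turnaround (C−A): J1=20  J2=11  J3=3  J4=25  J5=16

25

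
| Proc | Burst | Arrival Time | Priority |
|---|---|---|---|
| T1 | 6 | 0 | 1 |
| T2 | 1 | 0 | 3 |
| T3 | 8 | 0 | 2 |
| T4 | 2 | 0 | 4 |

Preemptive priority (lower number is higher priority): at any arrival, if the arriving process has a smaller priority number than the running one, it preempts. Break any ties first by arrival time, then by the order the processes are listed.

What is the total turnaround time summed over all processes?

Timeline: | T1 0-6 | T3 6-14 | T2 14-15 | T4 15-17 |
Completion: T1=6  T2=15  T3=14  T4=17
Turnaround (C−A): T1=6  T2=15  T3=14  T4=17
Turnaround = completion − arrival: T1=6, T2=15, T3=14, T4=17
Total turnaround = 6 + 15 + 14 + 17 = 52

52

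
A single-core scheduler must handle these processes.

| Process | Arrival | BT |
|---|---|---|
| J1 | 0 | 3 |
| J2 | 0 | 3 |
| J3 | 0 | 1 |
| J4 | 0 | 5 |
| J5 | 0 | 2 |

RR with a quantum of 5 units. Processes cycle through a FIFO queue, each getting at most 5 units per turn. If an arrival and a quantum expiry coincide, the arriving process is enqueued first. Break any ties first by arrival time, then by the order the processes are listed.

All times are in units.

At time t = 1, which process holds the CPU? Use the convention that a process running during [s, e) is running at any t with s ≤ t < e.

Timeline: | J1 0-3 | J2 3-6 | J3 6-7 | J4 7-12 | J5 12-14 |
Completion: J1=3  J2=6  J3=7  J4=12  J5=14
Turnaround (C−A): J1=3  J2=6  J3=7  J4=12  J5=14

J1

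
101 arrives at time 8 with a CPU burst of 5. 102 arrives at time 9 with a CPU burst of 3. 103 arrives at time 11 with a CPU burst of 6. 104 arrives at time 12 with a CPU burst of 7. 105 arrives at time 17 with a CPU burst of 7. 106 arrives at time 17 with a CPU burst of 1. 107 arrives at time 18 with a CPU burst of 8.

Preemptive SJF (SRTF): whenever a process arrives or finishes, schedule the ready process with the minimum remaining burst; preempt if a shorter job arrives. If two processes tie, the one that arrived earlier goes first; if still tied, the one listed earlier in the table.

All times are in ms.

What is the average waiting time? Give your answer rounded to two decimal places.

7.43

Schedule: | idle 0-8 | 101 8-9 | 102 9-12 | 101 12-16 | 103 16-17 | 106 17-18 | 103 18-23 | 104 23-30 | 105 30-37 | 107 37-45 |
Completion: 101=16  102=12  103=23  104=30  105=37  106=18  107=45
Turnaround (C−A): 101=8  102=3  103=12  104=18  105=20  106=1  107=27
Waiting times: 101=3, 102=0, 103=6, 104=11, 105=13, 106=0, 107=19
Average waiting = (3+0+6+11+13+0+19) / 7 = 52/7 = 7.43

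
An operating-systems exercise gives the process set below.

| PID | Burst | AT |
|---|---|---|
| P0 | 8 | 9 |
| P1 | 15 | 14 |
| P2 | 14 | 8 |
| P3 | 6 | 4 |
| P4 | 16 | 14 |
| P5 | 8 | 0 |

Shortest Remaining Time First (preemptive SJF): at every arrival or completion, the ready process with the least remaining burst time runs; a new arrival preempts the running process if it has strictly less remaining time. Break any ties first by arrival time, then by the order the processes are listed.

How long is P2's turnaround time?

Timeline: | P5 0-8 | P3 8-14 | P0 14-22 | P2 22-36 | P1 36-51 | P4 51-67 |
Completion: P0=22  P1=51  P2=36  P3=14  P4=67  P5=8
Turnaround (C−A): P0=13  P1=37  P2=28  P3=10  P4=53  P5=8
Turnaround(P2) = completion − arrival = 36 − 8 = 28

28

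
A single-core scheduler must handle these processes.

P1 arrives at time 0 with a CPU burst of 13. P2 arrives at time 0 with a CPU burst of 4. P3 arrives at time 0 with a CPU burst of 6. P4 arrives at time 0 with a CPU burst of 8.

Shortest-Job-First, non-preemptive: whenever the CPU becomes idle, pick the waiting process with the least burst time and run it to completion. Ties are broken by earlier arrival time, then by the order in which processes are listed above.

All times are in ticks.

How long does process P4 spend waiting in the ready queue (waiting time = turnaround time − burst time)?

Gantt: | P2 0-4 | P3 4-10 | P4 10-18 | P1 18-31 |
Completion: P1=31  P2=4  P3=10  P4=18
Turnaround (C−A): P1=31  P2=4  P3=10  P4=18
Waiting(P4) = turnaround − burst = 18 − 8 = 10

10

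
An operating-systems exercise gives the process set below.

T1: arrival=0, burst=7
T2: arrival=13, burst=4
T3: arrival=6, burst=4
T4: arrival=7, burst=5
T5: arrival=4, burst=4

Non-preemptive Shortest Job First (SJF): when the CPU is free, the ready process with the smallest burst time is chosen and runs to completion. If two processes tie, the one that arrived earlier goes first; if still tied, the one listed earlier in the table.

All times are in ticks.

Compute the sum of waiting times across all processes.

Timeline: | T1 0-7 | T5 7-11 | T3 11-15 | T2 15-19 | T4 19-24 |
Completion: T1=7  T2=19  T3=15  T4=24  T5=11
Waiting = turnaround − burst: T1=0, T2=2, T3=5, T4=12, T5=3
Total waiting = 0 + 2 + 5 + 12 + 3 = 22

22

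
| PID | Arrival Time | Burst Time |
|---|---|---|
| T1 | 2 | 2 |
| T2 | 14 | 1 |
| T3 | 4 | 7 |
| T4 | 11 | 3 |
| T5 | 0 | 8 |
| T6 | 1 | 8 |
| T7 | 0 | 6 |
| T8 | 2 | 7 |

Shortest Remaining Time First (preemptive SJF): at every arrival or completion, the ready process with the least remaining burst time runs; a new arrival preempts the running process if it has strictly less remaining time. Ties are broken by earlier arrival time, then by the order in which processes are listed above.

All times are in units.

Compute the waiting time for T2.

Gantt: | T7 0-2 | T1 2-4 | T7 4-8 | T8 8-11 | T4 11-14 | T2 14-15 | T8 15-19 | T3 19-26 | T5 26-34 | T6 34-42 |
Completion: T1=4  T2=15  T3=26  T4=14  T5=34  T6=42  T7=8  T8=19
Turnaround (C−A): T1=2  T2=1  T3=22  T4=3  T5=34  T6=41  T7=8  T8=17
Waiting(T2) = turnaround − burst = 1 − 1 = 0

0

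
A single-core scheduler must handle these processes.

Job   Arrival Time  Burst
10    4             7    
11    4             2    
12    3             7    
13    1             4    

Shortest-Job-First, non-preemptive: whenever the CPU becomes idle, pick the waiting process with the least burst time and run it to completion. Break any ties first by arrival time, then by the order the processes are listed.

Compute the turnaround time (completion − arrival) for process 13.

4

Gantt: | idle 0-1 | 13 1-5 | 11 5-7 | 12 7-14 | 10 14-21 |
Completion: 10=21  11=7  12=14  13=5
Turnaround (C−A): 10=17  11=3  12=11  13=4
Turnaround(13) = completion − arrival = 5 − 1 = 4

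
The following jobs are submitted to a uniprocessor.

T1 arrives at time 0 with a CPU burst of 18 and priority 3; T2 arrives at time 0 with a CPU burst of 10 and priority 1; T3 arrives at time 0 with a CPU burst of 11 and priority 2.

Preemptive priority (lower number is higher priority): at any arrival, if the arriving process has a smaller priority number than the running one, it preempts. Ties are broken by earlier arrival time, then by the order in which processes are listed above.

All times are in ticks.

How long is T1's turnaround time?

Schedule: | T2 0-10 | T3 10-21 | T1 21-39 |
Completion: T1=39  T2=10  T3=21
Turnaround (C−A): T1=39  T2=10  T3=21
Turnaround(T1) = completion − arrival = 39 − 0 = 39

39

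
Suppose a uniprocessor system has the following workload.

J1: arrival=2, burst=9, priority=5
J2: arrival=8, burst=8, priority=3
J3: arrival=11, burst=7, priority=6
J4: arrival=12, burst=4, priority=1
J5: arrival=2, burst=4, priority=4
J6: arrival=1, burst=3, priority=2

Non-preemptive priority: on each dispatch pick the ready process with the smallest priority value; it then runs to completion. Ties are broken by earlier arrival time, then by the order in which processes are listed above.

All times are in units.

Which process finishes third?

Timeline: | idle 0-1 | J6 1-4 | J5 4-8 | J2 8-16 | J4 16-20 | J1 20-29 | J3 29-36 |
Completion: J1=29  J2=16  J3=36  J4=20  J5=8  J6=4
Turnaround (C−A): J1=27  J2=8  J3=25  J4=8  J5=6  J6=3
Finish order: J6 → J5 → J2 → J4 → J1 → J3

J2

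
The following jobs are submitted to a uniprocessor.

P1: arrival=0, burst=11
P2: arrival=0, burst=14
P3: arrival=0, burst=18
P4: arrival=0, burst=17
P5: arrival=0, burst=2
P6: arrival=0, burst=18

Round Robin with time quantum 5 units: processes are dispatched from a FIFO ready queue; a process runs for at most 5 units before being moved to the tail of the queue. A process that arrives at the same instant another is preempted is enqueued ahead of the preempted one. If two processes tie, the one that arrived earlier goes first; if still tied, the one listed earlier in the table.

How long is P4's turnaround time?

Schedule: | P1 0-5 | P2 5-10 | P3 10-15 | P4 15-20 | P5 20-22 | P6 22-27 | P1 27-32 | P2 32-37 | P3 37-42 | P4 42-47 | P6 47-52 | P1 52-53 | P2 53-57 | P3 57-62 | P4 62-67 | P6 67-72 | P3 72-75 | P4 75-77 | P6 77-80 |
Completion: P1=53  P2=57  P3=75  P4=77  P5=22  P6=80
Turnaround (C−A): P1=53  P2=57  P3=75  P4=77  P5=22  P6=80
Turnaround(P4) = completion − arrival = 77 − 0 = 77

77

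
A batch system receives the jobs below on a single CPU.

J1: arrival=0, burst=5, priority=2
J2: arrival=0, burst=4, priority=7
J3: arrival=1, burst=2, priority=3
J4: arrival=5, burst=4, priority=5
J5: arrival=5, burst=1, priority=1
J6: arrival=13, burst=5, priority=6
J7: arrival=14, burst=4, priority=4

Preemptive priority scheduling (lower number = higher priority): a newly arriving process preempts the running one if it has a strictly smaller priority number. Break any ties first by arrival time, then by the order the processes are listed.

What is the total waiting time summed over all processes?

Timeline: | J1 0-5 | J5 5-6 | J3 6-8 | J4 8-12 | J2 12-13 | J6 13-14 | J7 14-18 | J6 18-22 | J2 22-25 |
Completion: J1=5  J2=25  J3=8  J4=12  J5=6  J6=22  J7=18
Turnaround (C−A): J1=5  J2=25  J3=7  J4=7  J5=1  J6=9  J7=4
Waiting = turnaround − burst: J1=0, J2=21, J3=5, J4=3, J5=0, J6=4, J7=0
Total waiting = 0 + 21 + 5 + 3 + 0 + 4 + 0 = 33

33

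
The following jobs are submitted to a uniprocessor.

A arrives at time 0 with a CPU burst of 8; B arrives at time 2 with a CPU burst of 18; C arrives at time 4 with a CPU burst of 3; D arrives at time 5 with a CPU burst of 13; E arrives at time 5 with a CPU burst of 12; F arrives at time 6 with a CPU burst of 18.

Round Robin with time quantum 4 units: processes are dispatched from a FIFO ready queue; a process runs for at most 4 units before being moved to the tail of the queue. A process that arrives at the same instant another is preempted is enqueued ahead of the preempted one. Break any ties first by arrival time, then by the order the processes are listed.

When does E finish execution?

Gantt: | A 0-4 | B 4-8 | C 8-11 | A 11-15 | D 15-19 | E 19-23 | F 23-27 | B 27-31 | D 31-35 | E 35-39 | F 39-43 | B 43-47 | D 47-51 | E 51-55 | F 55-59 | B 59-63 | D 63-64 | F 64-68 | B 68-70 | F 70-72 |
Completion: A=15  B=70  C=11  D=64  E=55  F=72
Turnaround (C−A): A=15  B=68  C=7  D=59  E=50  F=66

55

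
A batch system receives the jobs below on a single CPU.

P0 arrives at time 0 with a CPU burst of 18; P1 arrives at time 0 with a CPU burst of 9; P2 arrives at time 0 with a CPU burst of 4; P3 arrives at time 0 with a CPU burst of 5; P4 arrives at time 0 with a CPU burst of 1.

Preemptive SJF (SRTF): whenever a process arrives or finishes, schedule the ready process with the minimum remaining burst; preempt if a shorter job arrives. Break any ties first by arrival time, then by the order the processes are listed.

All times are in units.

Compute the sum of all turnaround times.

72

Gantt: | P4 0-1 | P2 1-5 | P3 5-10 | P1 10-19 | P0 19-37 |
Completion: P0=37  P1=19  P2=5  P3=10  P4=1
Turnaround (C−A): P0=37  P1=19  P2=5  P3=10  P4=1
Turnaround = completion − arrival: P0=37, P1=19, P2=5, P3=10, P4=1
Total turnaround = 37 + 19 + 5 + 10 + 1 = 72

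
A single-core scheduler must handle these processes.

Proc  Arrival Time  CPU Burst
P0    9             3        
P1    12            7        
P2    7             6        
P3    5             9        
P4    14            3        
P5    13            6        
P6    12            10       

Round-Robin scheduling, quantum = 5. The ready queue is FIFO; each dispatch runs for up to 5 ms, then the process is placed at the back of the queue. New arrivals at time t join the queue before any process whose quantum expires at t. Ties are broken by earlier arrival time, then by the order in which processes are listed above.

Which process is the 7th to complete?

P5

Gantt: | idle 0-5 | P3 5-10 | P2 10-15 | P0 15-18 | P3 18-22 | P1 22-27 | P6 27-32 | P5 32-37 | P4 37-40 | P2 40-41 | P1 41-43 | P6 43-48 | P5 48-49 |
Completion: P0=18  P1=43  P2=41  P3=22  P4=40  P5=49  P6=48
Turnaround (C−A): P0=9  P1=31  P2=34  P3=17  P4=26  P5=36  P6=36
Finish order: P0 → P3 → P4 → P2 → P1 → P6 → P5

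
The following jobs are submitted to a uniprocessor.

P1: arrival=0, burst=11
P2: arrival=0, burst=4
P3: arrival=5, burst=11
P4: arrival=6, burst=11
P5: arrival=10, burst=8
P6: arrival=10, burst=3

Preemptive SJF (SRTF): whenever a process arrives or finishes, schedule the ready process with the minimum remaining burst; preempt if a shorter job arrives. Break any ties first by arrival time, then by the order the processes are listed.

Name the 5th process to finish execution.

P3

Gantt: | P2 0-4 | P1 4-10 | P6 10-13 | P1 13-18 | P5 18-26 | P3 26-37 | P4 37-48 |
Completion: P1=18  P2=4  P3=37  P4=48  P5=26  P6=13
Finish order: P2 → P6 → P1 → P5 → P3 → P4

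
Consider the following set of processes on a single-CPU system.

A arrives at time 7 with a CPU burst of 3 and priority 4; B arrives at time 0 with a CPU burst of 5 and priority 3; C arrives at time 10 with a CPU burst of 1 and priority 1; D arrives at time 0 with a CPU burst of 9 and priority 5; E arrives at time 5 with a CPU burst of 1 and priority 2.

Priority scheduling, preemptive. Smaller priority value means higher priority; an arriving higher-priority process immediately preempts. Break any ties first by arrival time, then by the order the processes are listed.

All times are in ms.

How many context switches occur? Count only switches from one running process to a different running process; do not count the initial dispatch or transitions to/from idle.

5

Schedule: | B 0-5 | E 5-6 | D 6-7 | A 7-10 | C 10-11 | D 11-19 |
Completion: A=10  B=5  C=11  D=19  E=6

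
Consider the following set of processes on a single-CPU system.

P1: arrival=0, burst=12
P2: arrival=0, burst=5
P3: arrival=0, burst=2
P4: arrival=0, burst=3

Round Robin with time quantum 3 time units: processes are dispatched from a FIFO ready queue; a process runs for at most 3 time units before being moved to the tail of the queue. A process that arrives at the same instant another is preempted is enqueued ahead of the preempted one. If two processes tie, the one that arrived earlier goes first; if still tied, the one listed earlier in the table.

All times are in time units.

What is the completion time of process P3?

8

Timeline: | P1 0-3 | P2 3-6 | P3 6-8 | P4 8-11 | P1 11-14 | P2 14-16 | P1 16-22 |
Completion: P1=22  P2=16  P3=8  P4=11
Turnaround (C−A): P1=22  P2=16  P3=8  P4=11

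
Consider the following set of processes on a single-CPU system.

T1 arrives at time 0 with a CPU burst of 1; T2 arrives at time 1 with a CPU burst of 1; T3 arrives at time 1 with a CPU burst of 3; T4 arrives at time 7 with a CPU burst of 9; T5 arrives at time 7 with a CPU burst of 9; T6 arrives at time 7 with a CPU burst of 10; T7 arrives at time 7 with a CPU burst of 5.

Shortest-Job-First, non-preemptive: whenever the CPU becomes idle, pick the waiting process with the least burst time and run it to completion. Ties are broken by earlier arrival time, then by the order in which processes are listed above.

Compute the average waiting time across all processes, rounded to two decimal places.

Timeline: | T1 0-1 | T2 1-2 | T3 2-5 | idle 5-7 | T7 7-12 | T4 12-21 | T5 21-30 | T6 30-40 |
Completion: T1=1  T2=2  T3=5  T4=21  T5=30  T6=40  T7=12
Waiting times: T1=0, T2=0, T3=1, T4=5, T5=14, T6=23, T7=0
Average waiting = (0+0+1+5+14+23+0) / 7 = 43/7 = 6.14

6.14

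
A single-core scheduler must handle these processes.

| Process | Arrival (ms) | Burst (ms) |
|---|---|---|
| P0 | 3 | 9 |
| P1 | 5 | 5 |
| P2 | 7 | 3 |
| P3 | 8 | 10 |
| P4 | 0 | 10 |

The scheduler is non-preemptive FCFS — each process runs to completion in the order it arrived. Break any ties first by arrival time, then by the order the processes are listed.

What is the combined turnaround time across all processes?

94

Timeline: | P4 0-10 | P0 10-19 | P1 19-24 | P2 24-27 | P3 27-37 |
Completion: P0=19  P1=24  P2=27  P3=37  P4=10
Turnaround (C−A): P0=16  P1=19  P2=20  P3=29  P4=10
Turnaround = completion − arrival: P0=16, P1=19, P2=20, P3=29, P4=10
Total turnaround = 16 + 19 + 20 + 29 + 10 = 94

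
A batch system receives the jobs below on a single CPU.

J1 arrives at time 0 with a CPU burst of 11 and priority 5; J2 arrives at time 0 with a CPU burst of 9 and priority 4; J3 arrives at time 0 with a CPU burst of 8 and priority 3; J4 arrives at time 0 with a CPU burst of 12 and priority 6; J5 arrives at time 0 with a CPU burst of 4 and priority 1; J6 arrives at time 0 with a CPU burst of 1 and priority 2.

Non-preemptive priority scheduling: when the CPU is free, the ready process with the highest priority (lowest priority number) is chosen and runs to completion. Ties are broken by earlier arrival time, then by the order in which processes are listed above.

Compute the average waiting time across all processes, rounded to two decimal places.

12.83

Schedule: | J5 0-4 | J6 4-5 | J3 5-13 | J2 13-22 | J1 22-33 | J4 33-45 |
Completion: J1=33  J2=22  J3=13  J4=45  J5=4  J6=5
Turnaround (C−A): J1=33  J2=22  J3=13  J4=45  J5=4  J6=5
Waiting times: J1=22, J2=13, J3=5, J4=33, J5=0, J6=4
Average waiting = (22+13+5+33+0+4) / 6 = 77/6 = 12.83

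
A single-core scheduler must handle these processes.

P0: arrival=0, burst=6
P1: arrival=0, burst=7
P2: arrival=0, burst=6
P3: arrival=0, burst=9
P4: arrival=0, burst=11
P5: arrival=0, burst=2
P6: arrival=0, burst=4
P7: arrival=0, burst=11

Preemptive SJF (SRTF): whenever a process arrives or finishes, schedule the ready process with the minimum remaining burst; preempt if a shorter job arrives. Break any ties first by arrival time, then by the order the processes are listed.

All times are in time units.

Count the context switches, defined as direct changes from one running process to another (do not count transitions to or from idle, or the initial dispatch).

Gantt: | P5 0-2 | P6 2-6 | P0 6-12 | P2 12-18 | P1 18-25 | P3 25-34 | P4 34-45 | P7 45-56 |
Completion: P0=12  P1=25  P2=18  P3=34  P4=45  P5=2  P6=6  P7=56
Turnaround (C−A): P0=12  P1=25  P2=18  P3=34  P4=45  P5=2  P6=6  P7=56

7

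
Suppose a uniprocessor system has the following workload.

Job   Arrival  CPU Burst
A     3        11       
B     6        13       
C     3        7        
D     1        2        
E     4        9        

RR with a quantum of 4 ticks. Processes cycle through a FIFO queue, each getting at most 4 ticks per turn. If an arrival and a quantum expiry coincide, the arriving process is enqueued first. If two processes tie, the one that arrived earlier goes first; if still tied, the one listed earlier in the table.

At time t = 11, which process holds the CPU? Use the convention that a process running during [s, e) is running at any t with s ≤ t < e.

Gantt: | idle 0-1 | D 1-3 | A 3-7 | C 7-11 | E 11-15 | B 15-19 | A 19-23 | C 23-26 | E 26-30 | B 30-34 | A 34-37 | E 37-38 | B 38-43 |
Completion: A=37  B=43  C=26  D=3  E=38
Turnaround (C−A): A=34  B=37  C=23  D=2  E=34

E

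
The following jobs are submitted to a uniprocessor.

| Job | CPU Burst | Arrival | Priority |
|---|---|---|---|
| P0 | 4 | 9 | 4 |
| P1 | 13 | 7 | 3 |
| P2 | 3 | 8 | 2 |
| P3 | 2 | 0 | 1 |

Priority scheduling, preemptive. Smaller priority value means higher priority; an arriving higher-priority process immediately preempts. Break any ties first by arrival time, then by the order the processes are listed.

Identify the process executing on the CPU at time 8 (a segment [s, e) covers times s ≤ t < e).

Gantt: | P3 0-2 | idle 2-7 | P1 7-8 | P2 8-11 | P1 11-23 | P0 23-27 |
Completion: P0=27  P1=23  P2=11  P3=2
Turnaround (C−A): P0=18  P1=16  P2=3  P3=2

P2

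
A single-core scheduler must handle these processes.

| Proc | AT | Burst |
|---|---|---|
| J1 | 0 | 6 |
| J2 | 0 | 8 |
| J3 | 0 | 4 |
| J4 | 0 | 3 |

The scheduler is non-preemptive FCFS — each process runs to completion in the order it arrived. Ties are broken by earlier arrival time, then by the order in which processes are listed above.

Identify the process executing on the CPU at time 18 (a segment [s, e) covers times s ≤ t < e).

Timeline: | J1 0-6 | J2 6-14 | J3 14-18 | J4 18-21 |
Completion: J1=6  J2=14  J3=18  J4=21
Turnaround (C−A): J1=6  J2=14  J3=18  J4=21

J4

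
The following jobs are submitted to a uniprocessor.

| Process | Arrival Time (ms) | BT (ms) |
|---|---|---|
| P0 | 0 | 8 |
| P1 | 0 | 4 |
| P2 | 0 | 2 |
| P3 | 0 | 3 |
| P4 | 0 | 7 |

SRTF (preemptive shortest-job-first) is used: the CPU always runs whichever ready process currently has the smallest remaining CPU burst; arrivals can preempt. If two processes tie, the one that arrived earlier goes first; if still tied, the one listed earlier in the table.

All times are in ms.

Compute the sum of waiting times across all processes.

32

Timeline: | P2 0-2 | P3 2-5 | P1 5-9 | P4 9-16 | P0 16-24 |
Completion: P0=24  P1=9  P2=2  P3=5  P4=16
Turnaround (C−A): P0=24  P1=9  P2=2  P3=5  P4=16
Waiting = turnaround − burst: P0=16, P1=5, P2=0, P3=2, P4=9
Total waiting = 16 + 5 + 0 + 2 + 9 = 32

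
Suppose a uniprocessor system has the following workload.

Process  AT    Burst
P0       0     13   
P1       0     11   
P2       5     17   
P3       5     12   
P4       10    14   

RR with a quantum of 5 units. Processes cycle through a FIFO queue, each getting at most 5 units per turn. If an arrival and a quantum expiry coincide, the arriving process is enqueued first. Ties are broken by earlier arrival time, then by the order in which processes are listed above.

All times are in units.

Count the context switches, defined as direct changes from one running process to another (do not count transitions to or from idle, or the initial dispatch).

15

Schedule: | P0 0-5 | P1 5-10 | P2 10-15 | P3 15-20 | P0 20-25 | P4 25-30 | P1 30-35 | P2 35-40 | P3 40-45 | P0 45-48 | P4 48-53 | P1 53-54 | P2 54-59 | P3 59-61 | P4 61-65 | P2 65-67 |
Completion: P0=48  P1=54  P2=67  P3=61  P4=65
Turnaround (C−A): P0=48  P1=54  P2=62  P3=56  P4=55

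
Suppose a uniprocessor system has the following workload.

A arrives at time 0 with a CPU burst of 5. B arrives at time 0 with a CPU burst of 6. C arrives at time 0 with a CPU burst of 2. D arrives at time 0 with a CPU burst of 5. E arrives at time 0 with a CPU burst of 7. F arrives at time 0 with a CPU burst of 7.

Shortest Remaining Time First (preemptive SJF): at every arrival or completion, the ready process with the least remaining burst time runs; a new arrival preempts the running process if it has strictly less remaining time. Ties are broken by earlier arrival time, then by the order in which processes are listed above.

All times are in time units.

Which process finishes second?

Timeline: | C 0-2 | A 2-7 | D 7-12 | B 12-18 | E 18-25 | F 25-32 |
Completion: A=7  B=18  C=2  D=12  E=25  F=32
Turnaround (C−A): A=7  B=18  C=2  D=12  E=25  F=32
Finish order: C → A → D → B → E → F

A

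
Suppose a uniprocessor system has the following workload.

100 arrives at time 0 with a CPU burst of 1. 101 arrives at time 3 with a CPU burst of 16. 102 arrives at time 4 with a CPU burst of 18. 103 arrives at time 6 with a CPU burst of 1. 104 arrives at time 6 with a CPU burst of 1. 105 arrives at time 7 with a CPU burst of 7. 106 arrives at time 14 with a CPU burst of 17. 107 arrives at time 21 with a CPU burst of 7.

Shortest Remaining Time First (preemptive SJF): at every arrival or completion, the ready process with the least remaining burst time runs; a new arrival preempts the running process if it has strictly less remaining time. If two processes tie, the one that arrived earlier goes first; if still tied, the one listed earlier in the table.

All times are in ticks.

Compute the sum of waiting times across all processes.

87

Timeline: | 100 0-1 | idle 1-3 | 101 3-6 | 103 6-7 | 104 7-8 | 105 8-15 | 101 15-28 | 107 28-35 | 106 35-52 | 102 52-70 |
Completion: 100=1  101=28  102=70  103=7  104=8  105=15  106=52  107=35
Waiting = turnaround − burst: 100=0, 101=9, 102=48, 103=0, 104=1, 105=1, 106=21, 107=7
Total waiting = 0 + 9 + 48 + 0 + 1 + 1 + 21 + 7 = 87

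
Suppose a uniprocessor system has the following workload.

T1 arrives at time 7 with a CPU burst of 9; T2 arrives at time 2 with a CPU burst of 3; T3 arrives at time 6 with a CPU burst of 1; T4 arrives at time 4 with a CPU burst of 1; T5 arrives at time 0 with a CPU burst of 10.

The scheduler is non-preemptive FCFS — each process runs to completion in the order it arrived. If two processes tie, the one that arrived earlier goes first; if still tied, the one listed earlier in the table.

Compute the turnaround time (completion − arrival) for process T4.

Schedule: | T5 0-10 | T2 10-13 | T4 13-14 | T3 14-15 | T1 15-24 |
Completion: T1=24  T2=13  T3=15  T4=14  T5=10
Turnaround (C−A): T1=17  T2=11  T3=9  T4=10  T5=10
Turnaround(T4) = completion − arrival = 14 − 4 = 10

10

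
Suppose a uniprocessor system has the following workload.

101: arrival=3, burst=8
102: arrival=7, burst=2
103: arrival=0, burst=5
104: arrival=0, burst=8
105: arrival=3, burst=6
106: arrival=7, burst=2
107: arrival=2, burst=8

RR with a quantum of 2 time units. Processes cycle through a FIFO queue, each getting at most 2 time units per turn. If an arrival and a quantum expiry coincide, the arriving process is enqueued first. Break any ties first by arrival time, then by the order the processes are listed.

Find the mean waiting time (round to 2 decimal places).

20.29

Timeline: | 103 0-2 | 104 2-4 | 107 4-6 | 103 6-8 | 101 8-10 | 105 10-12 | 104 12-14 | 107 14-16 | 102 16-18 | 106 18-20 | 103 20-21 | 101 21-23 | 105 23-25 | 104 25-27 | 107 27-29 | 101 29-31 | 105 31-33 | 104 33-35 | 107 35-37 | 101 37-39 |
Completion: 101=39  102=18  103=21  104=35  105=33  106=20  107=37
Waiting times: 101=28, 102=9, 103=16, 104=27, 105=24, 106=11, 107=27
Average waiting = (28+9+16+27+24+11+27) / 7 = 142/7 = 20.29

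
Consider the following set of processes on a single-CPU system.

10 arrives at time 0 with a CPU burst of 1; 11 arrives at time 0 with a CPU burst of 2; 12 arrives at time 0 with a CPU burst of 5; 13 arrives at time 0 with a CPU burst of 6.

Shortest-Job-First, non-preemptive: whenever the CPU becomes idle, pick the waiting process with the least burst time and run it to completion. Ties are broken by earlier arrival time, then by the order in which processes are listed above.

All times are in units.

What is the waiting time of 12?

3

Timeline: | 10 0-1 | 11 1-3 | 12 3-8 | 13 8-14 |
Completion: 10=1  11=3  12=8  13=14
Waiting(12) = turnaround − burst = 8 − 5 = 3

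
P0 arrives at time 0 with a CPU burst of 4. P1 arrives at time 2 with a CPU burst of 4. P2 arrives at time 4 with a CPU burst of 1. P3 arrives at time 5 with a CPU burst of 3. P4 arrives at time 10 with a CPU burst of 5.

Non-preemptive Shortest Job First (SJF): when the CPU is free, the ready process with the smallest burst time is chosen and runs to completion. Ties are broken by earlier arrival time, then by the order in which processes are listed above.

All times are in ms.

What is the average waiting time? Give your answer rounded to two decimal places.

1.60

Timeline: | P0 0-4 | P2 4-5 | P3 5-8 | P1 8-12 | P4 12-17 |
Completion: P0=4  P1=12  P2=5  P3=8  P4=17
Waiting times: P0=0, P1=6, P2=0, P3=0, P4=2
Average waiting = (0+6+0+0+2) / 5 = 8/5 = 1.60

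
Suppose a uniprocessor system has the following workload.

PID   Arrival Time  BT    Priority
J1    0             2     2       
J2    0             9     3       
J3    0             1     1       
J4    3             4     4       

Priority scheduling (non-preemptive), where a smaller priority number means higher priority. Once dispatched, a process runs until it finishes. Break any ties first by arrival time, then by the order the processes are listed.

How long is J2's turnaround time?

12

Schedule: | J3 0-1 | J1 1-3 | J2 3-12 | J4 12-16 |
Completion: J1=3  J2=12  J3=1  J4=16
Turnaround(J2) = completion − arrival = 12 − 0 = 12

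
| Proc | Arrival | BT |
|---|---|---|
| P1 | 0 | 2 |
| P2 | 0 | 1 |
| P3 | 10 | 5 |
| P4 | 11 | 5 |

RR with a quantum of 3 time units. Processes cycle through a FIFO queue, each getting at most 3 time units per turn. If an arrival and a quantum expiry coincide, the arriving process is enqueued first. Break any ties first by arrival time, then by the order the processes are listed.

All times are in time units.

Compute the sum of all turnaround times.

Gantt: | P1 0-2 | P2 2-3 | idle 3-10 | P3 10-13 | P4 13-16 | P3 16-18 | P4 18-20 |
Completion: P1=2  P2=3  P3=18  P4=20
Turnaround (C−A): P1=2  P2=3  P3=8  P4=9
Turnaround = completion − arrival: P1=2, P2=3, P3=8, P4=9
Total turnaround = 2 + 3 + 8 + 9 = 22

22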